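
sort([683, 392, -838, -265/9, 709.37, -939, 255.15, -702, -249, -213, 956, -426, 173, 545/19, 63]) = [-939, -838, -702, -426, -249, -213, -265/9, 545/19, 63, 173, 255.15, 392, 683, 709.37, 956]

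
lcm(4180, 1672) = 8360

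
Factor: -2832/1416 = -1*2^1 = -2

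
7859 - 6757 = 1102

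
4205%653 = 287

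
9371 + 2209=11580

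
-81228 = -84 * 967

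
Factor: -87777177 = -1*3^1*23^1*1272133^1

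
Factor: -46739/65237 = -1 * 7^1 * 11^1 * 89^(-1) * 607^1 * 733^(-1)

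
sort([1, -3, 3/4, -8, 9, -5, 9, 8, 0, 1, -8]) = [-8, -8, -5, -3, 0, 3/4, 1, 1, 8, 9, 9]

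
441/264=147/88 ≈ 1.67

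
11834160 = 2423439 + 9410721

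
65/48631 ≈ 0.00134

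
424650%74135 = 53975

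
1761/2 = 880 + 1/2 = 880.50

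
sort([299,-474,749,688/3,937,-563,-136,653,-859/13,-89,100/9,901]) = [-563,-474,-136,-89,-859/13,100/9,688/3,299,653,749,901,937]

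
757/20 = 37+17/20 = 37.85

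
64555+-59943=4612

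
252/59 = 4+16/59 ≈ 4.27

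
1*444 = 444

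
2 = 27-25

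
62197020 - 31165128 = 31031892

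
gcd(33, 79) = 1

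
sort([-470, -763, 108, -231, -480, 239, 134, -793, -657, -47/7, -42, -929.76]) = [-929.76, -793, -763, -657, -480, -470, -231, -42, -47/7, 108, 134, 239]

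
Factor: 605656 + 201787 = 7^1*13^1*19^1*467^1 = 807443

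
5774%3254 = 2520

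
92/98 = 46/49 ≈ 0.939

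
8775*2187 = 19190925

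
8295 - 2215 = 6080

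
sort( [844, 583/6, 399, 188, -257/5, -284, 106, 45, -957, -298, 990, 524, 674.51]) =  [-957, -298, -284, -257/5, 45, 583/6, 106, 188, 399, 524, 674.51, 844, 990]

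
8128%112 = 64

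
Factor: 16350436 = 2^2*109^1*37501^1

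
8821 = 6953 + 1868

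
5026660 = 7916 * 635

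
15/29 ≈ 0.517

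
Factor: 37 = 37^1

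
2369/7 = 338 + 3/7 ≈ 338.43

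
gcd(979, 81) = 1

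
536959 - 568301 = -31342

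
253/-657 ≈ -0.385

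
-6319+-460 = -6779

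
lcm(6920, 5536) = 27680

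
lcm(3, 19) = 57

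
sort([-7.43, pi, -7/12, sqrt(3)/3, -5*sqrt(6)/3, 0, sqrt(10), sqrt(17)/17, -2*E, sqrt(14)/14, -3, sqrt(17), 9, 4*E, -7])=[-7.43, -7, -2*E, -5*sqrt(6)/3, -3, -7/12, 0, sqrt(17)/17, sqrt(14)/14, sqrt(3)/3, pi, sqrt(10), sqrt(17), 9, 4*E]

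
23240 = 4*5810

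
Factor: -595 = -1*5^1*7^1*17^1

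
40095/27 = 1485 = 1485.00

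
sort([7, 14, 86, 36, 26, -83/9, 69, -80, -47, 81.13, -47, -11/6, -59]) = [-80, -59, -47, -47, -83/9, -11/6, 7, 14, 26, 36, 69, 81.13, 86]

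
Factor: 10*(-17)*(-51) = 2^1*3^1*5^1*17^2 = 8670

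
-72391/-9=8043 + 4/9 ≈ 8043.44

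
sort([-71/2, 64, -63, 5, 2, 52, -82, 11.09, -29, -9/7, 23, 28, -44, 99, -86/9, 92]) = [-82, -63, -44, -71/2, -29, -86/9, -9/7, 2, 5, 11.09, 23, 28, 52, 64, 92, 99]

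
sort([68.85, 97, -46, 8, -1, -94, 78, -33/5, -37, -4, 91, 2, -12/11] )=[-94, -46, -37, -33/5, -4, -12/11, -1, 2, 8, 68.85, 78, 91, 97] 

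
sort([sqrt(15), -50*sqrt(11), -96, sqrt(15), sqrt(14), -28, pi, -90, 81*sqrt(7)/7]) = [-50*sqrt(11), -96, -90, -28, pi, sqrt(14), sqrt(15), sqrt(15), 81*sqrt(7)/7]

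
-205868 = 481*(-428)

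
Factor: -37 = -1*37^1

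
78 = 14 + 64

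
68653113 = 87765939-19112826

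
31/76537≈0.000405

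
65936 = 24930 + 41006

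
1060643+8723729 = 9784372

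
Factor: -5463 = -1*3^2*607^1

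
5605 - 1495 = 4110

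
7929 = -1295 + 9224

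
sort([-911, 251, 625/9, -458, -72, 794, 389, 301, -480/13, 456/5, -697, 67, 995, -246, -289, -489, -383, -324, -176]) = [-911, -697, -489, -458, -383, -324, -289, -246, -176, -72, -480/13, 67, 625/9, 456/5, 251, 301, 389, 794, 995]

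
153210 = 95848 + 57362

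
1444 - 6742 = -5298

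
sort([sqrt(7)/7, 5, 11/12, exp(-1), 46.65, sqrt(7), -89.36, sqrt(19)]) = [-89.36, exp(-1), sqrt(7)/7, 11/12, sqrt(7), sqrt(19), 5, 46.65]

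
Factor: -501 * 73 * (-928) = 2^5 * 3^1 * 29^1 * 73^1 * 167^1 = 33939744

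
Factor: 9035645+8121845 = 2^1*5^1*7^1*245107^1 = 17157490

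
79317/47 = 1687 + 28/47 ≈ 1687.60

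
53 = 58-5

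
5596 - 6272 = -676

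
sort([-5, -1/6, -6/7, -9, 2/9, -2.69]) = [-9, -5, -2.69, -6/7, -1/6, 2/9]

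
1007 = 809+198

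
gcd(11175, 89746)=1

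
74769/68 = 1099 + 37/68 ≈ 1099.54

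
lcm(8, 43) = 344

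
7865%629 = 317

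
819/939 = 273/313 ≈ 0.872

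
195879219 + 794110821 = 989990040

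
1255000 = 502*2500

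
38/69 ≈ 0.551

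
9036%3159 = 2718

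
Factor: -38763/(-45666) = 2^(-1) * 43^(-1) * 73^1 = 73/86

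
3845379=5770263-1924884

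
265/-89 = -2 - 87/89≈-2.98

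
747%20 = 7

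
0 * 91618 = 0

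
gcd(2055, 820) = 5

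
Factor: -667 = -1*23^1*29^1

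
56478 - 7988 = 48490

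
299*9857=2947243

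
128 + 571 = 699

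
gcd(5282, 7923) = 2641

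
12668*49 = 620732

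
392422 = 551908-159486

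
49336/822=24668/411 ≈ 60.02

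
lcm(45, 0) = 0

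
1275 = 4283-3008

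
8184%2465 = 789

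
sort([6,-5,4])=[-5,4,6]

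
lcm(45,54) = 270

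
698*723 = 504654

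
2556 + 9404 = 11960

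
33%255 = 33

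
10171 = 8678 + 1493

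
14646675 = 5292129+9354546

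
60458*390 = 23578620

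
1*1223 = 1223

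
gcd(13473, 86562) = 27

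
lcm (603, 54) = 3618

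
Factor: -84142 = -1 * 2^1 * 42071^1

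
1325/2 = 662 + 1/2 = 662.50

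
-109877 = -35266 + -74611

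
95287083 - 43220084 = 52066999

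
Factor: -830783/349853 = -1*7^(-1)*53^(-1)*881^1 = -881/371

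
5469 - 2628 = 2841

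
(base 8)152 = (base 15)71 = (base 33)37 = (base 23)4e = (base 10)106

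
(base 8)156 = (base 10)110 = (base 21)55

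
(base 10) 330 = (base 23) e8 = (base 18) 106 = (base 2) 101001010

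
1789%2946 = 1789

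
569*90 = 51210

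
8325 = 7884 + 441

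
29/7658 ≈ 0.00379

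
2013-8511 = -6498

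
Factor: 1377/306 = 2^(-1)*3^2 = 9/2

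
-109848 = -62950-46898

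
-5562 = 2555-8117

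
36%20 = 16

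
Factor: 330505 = 5^1 * 7^2 * 19^1 * 71^1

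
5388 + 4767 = 10155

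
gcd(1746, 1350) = 18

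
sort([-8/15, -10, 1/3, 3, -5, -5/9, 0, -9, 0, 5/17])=[-10, -9, -5, -5/9, -8/15, 0, 0, 5/17, 1/3, 3]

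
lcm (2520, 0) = 0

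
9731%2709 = 1604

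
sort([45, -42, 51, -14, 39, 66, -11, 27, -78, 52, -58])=[-78, -58, -42, -14, -11, 27, 39, 45, 51, 52, 66]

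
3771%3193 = 578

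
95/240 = 19/48 ≈ 0.396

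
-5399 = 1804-7203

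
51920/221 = 234+206/221 ≈ 234.93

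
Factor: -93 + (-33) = -1*2^1*3^2*7^1 = -126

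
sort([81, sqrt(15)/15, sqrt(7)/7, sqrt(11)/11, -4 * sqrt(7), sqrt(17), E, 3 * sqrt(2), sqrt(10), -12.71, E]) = [-12.71, -4 * sqrt(7), sqrt(15)/15, sqrt(11)/11, sqrt(7)/7, E, E, sqrt(10), sqrt(17), 3 * sqrt(2), 81]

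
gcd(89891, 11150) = 1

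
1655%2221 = 1655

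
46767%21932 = 2903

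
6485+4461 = 10946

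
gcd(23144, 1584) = 88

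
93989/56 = 1678 + 3/8 ≈ 1678.38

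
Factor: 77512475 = 5^2 * 71^1 * 43669^1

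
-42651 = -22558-20093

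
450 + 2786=3236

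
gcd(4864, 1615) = 19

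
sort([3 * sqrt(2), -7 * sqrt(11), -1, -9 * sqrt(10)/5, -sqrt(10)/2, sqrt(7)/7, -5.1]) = [-7 * sqrt(11), -9 * sqrt(10)/5, -5.1, -sqrt(10)/2, -1, sqrt(7)/7, 3 * sqrt(2)]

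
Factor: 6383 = 13^1*491^1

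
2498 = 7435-4937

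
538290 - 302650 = 235640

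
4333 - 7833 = -3500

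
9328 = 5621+3707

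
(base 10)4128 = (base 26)62k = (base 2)1000000100000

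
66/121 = 6/11 ≈ 0.545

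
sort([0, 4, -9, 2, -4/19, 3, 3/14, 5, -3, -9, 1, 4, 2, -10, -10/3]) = [-10, -9, -9, -10/3, -3, -4/19, 0, 3/14, 1, 2, 2, 3, 4, 4, 5]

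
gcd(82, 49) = 1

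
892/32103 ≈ 0.0278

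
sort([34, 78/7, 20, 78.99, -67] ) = [-67, 78/7, 20, 34, 78.99] 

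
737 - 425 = 312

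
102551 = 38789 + 63762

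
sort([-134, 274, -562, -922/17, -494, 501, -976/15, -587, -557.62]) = [-587, -562, -557.62, -494, -134, -976/15, -922/17, 274, 501]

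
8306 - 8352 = -46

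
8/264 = 1/33 ≈ 0.0303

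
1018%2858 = 1018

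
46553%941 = 444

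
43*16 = 688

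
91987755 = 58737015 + 33250740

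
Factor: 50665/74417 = 5^1*7^(-1)*10133^1*10631^(-1)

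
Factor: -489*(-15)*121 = 3^2*5^1*11^2*163^1 = 887535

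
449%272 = 177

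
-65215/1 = -65215 = -65215.00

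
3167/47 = 67 + 18/47≈67.38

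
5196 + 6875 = 12071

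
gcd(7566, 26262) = 6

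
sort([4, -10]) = [-10, 4]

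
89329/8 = 11166 + 1/8 ≈ 11166.13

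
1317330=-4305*(-306)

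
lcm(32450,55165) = 551650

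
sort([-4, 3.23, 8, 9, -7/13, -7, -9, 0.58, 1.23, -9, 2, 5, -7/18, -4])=[-9, -9, -7, -4, -4, -7/13, -7/18, 0.58, 1.23, 2, 3.23, 5, 8, 9]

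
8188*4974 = 40727112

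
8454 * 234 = 1978236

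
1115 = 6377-5262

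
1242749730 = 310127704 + 932622026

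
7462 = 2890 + 4572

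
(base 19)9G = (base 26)75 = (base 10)187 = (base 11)160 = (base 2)10111011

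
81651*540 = 44091540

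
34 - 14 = 20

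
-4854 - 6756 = -11610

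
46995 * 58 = 2725710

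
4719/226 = 20 + 199/226 ≈ 20.88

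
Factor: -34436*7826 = -1*2^3*7^1*13^1*43^1*8609^1 = -269496136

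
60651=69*879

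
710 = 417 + 293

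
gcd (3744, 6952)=8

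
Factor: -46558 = -1*2^1*23279^1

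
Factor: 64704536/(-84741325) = -1*2^3*5^(-2)*13^1*79^(-1)*107^(-1)*401^(-1)*622159^1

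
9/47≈0.191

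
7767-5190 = 2577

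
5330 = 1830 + 3500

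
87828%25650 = 10878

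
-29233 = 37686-66919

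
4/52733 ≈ 0.0000759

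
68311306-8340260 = 59971046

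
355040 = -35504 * (-10)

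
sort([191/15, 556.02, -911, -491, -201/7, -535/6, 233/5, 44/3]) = [-911, -491, -535/6, -201/7, 191/15, 44/3, 233/5, 556.02]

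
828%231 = 135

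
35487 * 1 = 35487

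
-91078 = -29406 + -61672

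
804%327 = 150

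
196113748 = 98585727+97528021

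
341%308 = 33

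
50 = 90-40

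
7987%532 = 7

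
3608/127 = 28 + 52/127 ≈ 28.41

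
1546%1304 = 242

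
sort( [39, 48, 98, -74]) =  [-74, 39, 48, 98]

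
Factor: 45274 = 2^1 * 22637^1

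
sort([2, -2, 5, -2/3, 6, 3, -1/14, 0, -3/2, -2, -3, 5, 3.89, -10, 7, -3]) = [-10, -3, -3, -2, -2, -3/2, -2/3, -1/14, 0, 2, 3, 3.89, 5, 5, 6, 7]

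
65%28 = 9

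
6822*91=620802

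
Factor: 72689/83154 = 2^(-1)*3^(-1)*13859^(-1)*72689^1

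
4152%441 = 183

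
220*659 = 144980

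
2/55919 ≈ 0.0000358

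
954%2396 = 954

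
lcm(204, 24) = 408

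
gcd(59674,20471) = 1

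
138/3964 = 69/1982 ≈ 0.0348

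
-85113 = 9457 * (-9)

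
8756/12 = 729 + 2/3 ≈ 729.67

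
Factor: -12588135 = -1 * 3^1 * 5^1 * 7^1 * 101^1 * 1187^1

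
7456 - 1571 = 5885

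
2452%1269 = 1183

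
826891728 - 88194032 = 738697696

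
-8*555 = -4440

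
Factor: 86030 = 2^1 * 5^1 * 7^1 * 1229^1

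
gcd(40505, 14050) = 5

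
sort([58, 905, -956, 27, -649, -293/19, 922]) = [-956, -649, -293/19, 27, 58, 905, 922]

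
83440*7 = 584080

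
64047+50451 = 114498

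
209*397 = 82973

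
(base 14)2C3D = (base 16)1ED7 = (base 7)32006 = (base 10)7895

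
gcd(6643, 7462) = 91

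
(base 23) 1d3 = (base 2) 1100111111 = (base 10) 831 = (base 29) sj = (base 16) 33f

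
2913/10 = 291 + 3/10 = 291.30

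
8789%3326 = 2137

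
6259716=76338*82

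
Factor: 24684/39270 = 2^1*5^(-1)*7^(-1)*11^1 = 22/35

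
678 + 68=746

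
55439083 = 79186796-23747713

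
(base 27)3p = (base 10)106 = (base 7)211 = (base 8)152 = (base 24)4a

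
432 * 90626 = 39150432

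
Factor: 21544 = 2^3*2693^1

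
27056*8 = 216448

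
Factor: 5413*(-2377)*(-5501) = 2377^1*5413^1*5501^1 = 70779722201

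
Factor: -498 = -1*2^1*3^1*83^1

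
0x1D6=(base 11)398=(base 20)13A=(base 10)470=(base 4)13112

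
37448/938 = 18724/469 ≈ 39.92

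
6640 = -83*(-80)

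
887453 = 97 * 9149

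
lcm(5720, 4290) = 17160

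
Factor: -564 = -1 * 2^2 * 3^1 * 47^1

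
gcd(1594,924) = 2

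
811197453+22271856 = 833469309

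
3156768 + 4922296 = 8079064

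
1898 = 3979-2081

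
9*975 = 8775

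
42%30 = 12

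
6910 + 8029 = 14939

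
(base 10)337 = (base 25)dc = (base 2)101010001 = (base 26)cp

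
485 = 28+457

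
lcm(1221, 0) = 0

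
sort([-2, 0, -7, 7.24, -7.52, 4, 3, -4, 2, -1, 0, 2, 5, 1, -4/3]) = [-7.52, -7, -4, -2, -4/3, -1, 0, 0, 1, 2, 2, 3, 4, 5, 7.24]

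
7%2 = 1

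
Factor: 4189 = 59^1 * 71^1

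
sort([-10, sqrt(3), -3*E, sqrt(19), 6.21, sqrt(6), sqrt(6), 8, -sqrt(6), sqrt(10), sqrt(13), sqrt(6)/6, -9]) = [-10, -9, -3*E, -sqrt(6), sqrt(6)/6, sqrt(3), sqrt(6), sqrt(6), sqrt(10), sqrt(13), sqrt(19), 6.21, 8]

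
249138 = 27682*9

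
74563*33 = 2460579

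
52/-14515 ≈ -0.00358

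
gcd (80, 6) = 2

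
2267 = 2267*1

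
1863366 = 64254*29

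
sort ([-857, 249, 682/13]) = [-857, 682/13, 249]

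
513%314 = 199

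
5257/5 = 1051 + 2/5 = 1051.40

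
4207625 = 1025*4105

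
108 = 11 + 97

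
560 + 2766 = 3326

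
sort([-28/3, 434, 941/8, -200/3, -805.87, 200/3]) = [-805.87, -200/3, -28/3, 200/3, 941/8, 434]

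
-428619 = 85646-514265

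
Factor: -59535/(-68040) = 2^(-3) * 7^1 = 7/8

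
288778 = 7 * 41254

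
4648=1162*4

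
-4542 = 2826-7368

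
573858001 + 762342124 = 1336200125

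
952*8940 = 8510880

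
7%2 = 1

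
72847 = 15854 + 56993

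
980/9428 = 245/2357 ≈ 0.104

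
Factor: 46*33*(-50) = -1*2^2*3^1*5^2*11^1*23^1 = -75900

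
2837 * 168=476616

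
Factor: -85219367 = -1 * 1031^1 * 82657^1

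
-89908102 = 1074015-90982117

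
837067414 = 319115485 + 517951929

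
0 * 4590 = 0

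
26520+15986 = 42506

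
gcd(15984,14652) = 1332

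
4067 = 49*83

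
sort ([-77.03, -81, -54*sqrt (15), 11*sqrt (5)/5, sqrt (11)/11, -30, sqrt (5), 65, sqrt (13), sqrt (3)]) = [-54*sqrt (15), -81, -77.03, -30, sqrt (11)/11, sqrt (3), sqrt (5), sqrt (13), 11*sqrt (5)/5, 65]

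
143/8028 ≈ 0.0178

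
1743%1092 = 651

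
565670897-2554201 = 563116696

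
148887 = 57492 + 91395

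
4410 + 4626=9036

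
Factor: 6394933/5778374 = 2^(-1)*7^(-2)*58963^(-1)*6394933^1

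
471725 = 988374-516649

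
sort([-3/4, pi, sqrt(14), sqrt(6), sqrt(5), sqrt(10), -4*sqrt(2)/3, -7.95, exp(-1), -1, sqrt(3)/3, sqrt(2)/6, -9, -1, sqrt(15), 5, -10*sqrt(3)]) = [-10*sqrt(3), -9, -7.95, -4*sqrt(2)/3, -1, -1, -3/4, sqrt(2)/6, exp(-1), sqrt(3)/3, sqrt(5), sqrt(6), pi, sqrt(10), sqrt(14), sqrt(15), 5]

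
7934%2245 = 1199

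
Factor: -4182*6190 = -1*2^2*3^1*5^1*17^1*41^1*619^1 = -25886580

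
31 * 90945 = 2819295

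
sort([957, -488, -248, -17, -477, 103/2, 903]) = [-488, -477, -248, -17, 103/2, 903, 957]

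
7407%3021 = 1365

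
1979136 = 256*7731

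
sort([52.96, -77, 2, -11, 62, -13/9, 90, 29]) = [-77, -11, -13/9, 2, 29, 52.96, 62, 90]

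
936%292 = 60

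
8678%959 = 47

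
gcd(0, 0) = 0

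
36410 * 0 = 0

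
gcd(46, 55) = 1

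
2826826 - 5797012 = -2970186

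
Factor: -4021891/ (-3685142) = 2^ (-1) * 193^ (-1) * 9547^ (-1) * 4021891^1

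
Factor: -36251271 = -1 * 3^2 * 7^1 * 575417^1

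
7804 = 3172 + 4632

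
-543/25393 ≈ -0.0214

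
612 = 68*9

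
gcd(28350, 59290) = 70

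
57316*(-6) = -343896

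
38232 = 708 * 54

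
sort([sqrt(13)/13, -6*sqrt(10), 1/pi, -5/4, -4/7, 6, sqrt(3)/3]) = [-6*sqrt(10), -5/4, -4/7, sqrt(13)/13, 1/pi, sqrt(3)/3, 6]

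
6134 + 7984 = 14118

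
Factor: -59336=-1*2^3*7417^1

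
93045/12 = 31015/4 = 7753.75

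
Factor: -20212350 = -1*2^1*3^1*5^2*47^2*61^1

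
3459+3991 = 7450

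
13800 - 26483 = -12683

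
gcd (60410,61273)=863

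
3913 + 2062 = 5975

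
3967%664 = 647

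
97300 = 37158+60142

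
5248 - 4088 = 1160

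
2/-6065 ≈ -0.000330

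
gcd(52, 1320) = 4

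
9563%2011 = 1519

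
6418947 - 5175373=1243574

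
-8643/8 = -1080 - 3/8 ≈ -1080.38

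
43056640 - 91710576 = -48653936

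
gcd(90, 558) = 18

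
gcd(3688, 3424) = 8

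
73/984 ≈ 0.0742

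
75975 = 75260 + 715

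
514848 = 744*692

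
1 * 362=362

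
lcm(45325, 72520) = 362600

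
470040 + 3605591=4075631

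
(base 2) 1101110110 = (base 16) 376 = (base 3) 1012211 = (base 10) 886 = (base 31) si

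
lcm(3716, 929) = 3716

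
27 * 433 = 11691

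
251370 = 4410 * 57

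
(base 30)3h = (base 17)65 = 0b1101011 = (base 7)212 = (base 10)107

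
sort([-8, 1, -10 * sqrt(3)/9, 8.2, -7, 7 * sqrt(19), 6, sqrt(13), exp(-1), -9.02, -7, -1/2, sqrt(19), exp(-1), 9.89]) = [-9.02, -8, -7, -7, -10 * sqrt(3)/9, -1/2, exp(-1), exp(-1), 1, sqrt(13), sqrt(19), 6, 8.2, 9.89, 7 * sqrt(19)]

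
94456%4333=3463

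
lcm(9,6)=18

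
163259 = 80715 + 82544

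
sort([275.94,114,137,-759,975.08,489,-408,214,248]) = [-759,-408,114,137,214,248,275.94,489,975.08]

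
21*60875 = 1278375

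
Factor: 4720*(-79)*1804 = -1*2^6*5^1*11^1*41^1*59^1*79^1 = -672675520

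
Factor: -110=-1*2^1*5^1*11^1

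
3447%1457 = 533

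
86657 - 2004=84653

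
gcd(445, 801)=89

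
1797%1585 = 212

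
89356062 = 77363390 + 11992672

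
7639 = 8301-662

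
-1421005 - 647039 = -2068044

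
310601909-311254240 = -652331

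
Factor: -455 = -1*5^1*7^1*13^1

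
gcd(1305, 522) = 261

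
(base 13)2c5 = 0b111110011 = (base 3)200111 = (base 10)499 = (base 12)357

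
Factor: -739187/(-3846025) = 5^(-2)*153841^(-1)*739187^1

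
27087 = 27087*1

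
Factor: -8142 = -1 * 2^1 * 3^1 * 23^1 * 59^1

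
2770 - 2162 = 608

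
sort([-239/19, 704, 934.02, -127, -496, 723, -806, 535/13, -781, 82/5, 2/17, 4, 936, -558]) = [-806, -781, -558, -496, -127, -239/19, 2/17, 4, 82/5, 535/13, 704, 723, 934.02, 936]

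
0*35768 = 0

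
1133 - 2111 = -978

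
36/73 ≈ 0.493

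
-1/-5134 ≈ 0.000195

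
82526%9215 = 8806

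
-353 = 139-492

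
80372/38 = 40186/19 ≈ 2115.05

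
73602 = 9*8178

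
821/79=10 + 31/79 ≈ 10.39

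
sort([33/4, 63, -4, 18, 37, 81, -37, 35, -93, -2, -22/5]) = [-93, -37, -22/5, -4, -2, 33/4, 18, 35, 37, 63, 81]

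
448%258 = 190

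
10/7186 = 5/3593≈0.00139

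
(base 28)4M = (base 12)B2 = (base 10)134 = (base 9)158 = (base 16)86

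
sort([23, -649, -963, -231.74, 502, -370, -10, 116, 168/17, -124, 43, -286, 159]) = [-963, -649, -370, -286, -231.74, -124, -10, 168/17, 23, 43, 116, 159, 502]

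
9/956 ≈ 0.00941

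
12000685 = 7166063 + 4834622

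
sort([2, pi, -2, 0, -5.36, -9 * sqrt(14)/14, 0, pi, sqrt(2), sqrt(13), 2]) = [-5.36, -9 * sqrt(14)/14, -2, 0, 0, sqrt(2), 2, 2, pi, pi, sqrt(13)]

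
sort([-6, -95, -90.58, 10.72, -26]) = [-95, -90.58, -26, -6, 10.72]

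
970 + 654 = 1624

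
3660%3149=511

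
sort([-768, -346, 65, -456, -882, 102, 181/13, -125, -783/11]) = [-882, -768, -456, -346, -125, -783/11, 181/13, 65, 102]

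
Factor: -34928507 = -1*67^1*79^1*6599^1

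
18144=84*216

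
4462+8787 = 13249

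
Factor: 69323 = 181^1*383^1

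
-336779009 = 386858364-723637373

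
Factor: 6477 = 3^1*17^1*127^1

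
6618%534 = 210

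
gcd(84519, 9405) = 9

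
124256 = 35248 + 89008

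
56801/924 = 61 + 437/924 ≈ 61.47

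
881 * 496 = 436976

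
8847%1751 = 92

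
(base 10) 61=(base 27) 27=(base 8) 75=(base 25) 2b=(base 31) 1u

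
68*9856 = 670208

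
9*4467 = 40203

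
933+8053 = 8986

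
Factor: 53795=5^1 * 7^1 * 29^1 * 53^1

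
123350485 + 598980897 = 722331382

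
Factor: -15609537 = -1*3^3*578131^1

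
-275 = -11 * 25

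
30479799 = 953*31983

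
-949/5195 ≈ -0.183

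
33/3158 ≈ 0.0104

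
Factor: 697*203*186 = 2^1*3^1*7^1*17^1*29^1*31^1*41^1 = 26317326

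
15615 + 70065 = 85680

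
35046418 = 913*38386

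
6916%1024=772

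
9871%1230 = 31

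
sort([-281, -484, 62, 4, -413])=[-484, -413, -281, 4, 62]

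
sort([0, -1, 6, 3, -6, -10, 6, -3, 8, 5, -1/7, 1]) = [-10, -6, -3, -1, -1/7, 0, 1, 3, 5, 6, 6, 8]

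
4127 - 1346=2781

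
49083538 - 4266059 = 44817479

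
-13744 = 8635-22379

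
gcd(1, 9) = 1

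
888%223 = 219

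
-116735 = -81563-35172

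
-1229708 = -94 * 13082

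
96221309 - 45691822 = 50529487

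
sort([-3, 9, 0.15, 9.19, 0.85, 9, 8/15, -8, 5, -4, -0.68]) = [-8, -4, -3, -0.68, 0.15, 8/15, 0.85, 5, 9, 9, 9.19]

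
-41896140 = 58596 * (-715)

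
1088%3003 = 1088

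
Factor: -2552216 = -1 * 2^3 * 319027^1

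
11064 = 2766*4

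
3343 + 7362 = 10705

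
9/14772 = 3/4924 ≈ 0.000609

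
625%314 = 311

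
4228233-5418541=-1190308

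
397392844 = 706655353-309262509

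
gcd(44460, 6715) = 5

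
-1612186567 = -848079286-764107281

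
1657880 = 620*2674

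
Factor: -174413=-1 * 174413^1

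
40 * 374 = 14960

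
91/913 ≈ 0.0997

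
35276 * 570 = 20107320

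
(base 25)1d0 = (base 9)1265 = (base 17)34f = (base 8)1666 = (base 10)950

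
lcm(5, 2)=10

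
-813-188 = -1001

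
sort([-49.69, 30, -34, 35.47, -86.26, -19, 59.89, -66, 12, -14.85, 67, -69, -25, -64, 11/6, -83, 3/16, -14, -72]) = [-86.26, -83, -72, -69, -66, -64, -49.69, -34, -25, -19, -14.85, -14, 3/16, 11/6, 12, 30, 35.47, 59.89, 67]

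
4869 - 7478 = -2609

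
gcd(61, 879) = 1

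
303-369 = -66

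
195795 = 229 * 855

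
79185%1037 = 373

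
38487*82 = 3155934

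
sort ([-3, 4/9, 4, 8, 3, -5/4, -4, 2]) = [-4, -3, -5/4, 4/9, 2, 3, 4, 8]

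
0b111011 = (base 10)59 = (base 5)214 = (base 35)1o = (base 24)2b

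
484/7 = 69 + 1/7 ≈ 69.14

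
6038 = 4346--1692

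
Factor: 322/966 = 3^(-1) = 1/3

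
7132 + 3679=10811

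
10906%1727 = 544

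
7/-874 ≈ -0.00801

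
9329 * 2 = 18658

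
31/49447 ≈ 0.000627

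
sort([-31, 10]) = [-31, 10]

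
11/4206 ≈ 0.00262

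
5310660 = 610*8706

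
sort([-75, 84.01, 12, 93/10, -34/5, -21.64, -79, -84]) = [-84, -79, -75, -21.64, -34/5, 93/10, 12, 84.01]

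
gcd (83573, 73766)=7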